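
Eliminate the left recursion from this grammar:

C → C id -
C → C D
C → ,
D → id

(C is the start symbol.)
C → , C'
C' → id - C'
C' → D C'
C' → ε
D → id

C is directly left-recursive. The standard transformation for
  A → A α₁ | ... | A α_m | β₁ | ... | β_n
is
  A  → β₁ A' | ... | β_n A'
  A' → α₁ A' | ... | α_m A' | ε

C → , becomes C → , C'
C → C id - becomes C' → id - C'
C → C D becomes C' → D C'
Add C' → ε

Productions for other non-terminals are unchanged:
  D → id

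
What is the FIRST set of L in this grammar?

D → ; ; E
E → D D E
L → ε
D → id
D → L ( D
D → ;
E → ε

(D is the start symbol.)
To compute FIRST(L), examine every production with L on the left-hand side, reading each right-hand side left to right until a non-nullable symbol is reached.

From L → ε:
  - ε-production, so ε ∈ FIRST(L)

Collecting: FIRST(L) = { ε }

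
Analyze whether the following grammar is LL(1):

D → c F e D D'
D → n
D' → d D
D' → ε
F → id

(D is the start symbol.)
No. Predict set conflict for D': { 'd' }

Relevant sets:
  FOLLOW(D') = { $, 'd' }

For D:
  PREDICT(D → c F e D D') = { 'c' }
  PREDICT(D → n) = { 'n' }
For D':
  PREDICT(D' → d D) = { 'd' }
  PREDICT(D' → ε) = { $, 'd' }
F has a single production, so nothing to check there.

Conflict found: Predict set conflict for D': { 'd' }
The grammar is NOT LL(1).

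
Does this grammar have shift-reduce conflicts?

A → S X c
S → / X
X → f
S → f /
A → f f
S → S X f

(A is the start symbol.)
No shift-reduce conflicts

Augment with A' → A and build the canonical LR(0) collection (I0 = CLOSURE({[A' → . A]}), then GOTO on every symbol after a dot until no new states appear). It has 12 states:
  I0: { [A → . S X c], [A → . f f], [A' → . A], [S → . / X], [S → . S X f], [S → . f /] }  — shift
  I1: { [S → / . X], [X → . f] }  — shift
  I2: { [A' → A .] }  — accept
  I3: { [A → S . X c], [S → S . X f], [X → . f] }  — shift
  I4: { [A → f . f], [S → f . /] }  — shift
  I5: { [S → f / .] }  — reduce
  I6: { [A → f f .] }  — reduce
  I7: { [A → S X . c], [S → S X . f] }  — shift
  I8: { [X → f .] }  — reduce
  I9: { [A → S X c .] }  — reduce
  I10: { [S → S X f .] }  — reduce
  I11: { [S → / X .] }  — reduce

No state contains both a complete item and a shift item.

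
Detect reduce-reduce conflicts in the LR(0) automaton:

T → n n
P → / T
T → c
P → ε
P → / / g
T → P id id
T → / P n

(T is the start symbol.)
A reduce-reduce conflict occurs when an LR(0) state has two complete items [A → α .] and [B → β .] — both call for a reduction, and with no lookahead the parser cannot choose between them.

Augment with T' → T and build the canonical LR(0) collection (I0 = CLOSURE({[T' → . T]}), then GOTO on every symbol after a dot until no new states appear). It has 14 states:
  I0: { [P → . / / g], [P → . / T], [P → .], [T → . / P n], [T → . P id id], [T → . c], [T → . n n], [T' → . T] }  — shift, reduce
  I1: { [P → . / / g], [P → . / T], [P → .], [P → / . / g], [P → / . T], [T → . / P n], [T → . P id id], [T → . c], [T → . n n], [T → / . P n] }  — shift, reduce
  I2: { [T → P . id id] }  — shift
  I3: { [T' → T .] }  — accept
  I4: { [T → c .] }  — reduce
  I5: { [T → n . n] }  — shift
  I6: { [T → n n .] }  — reduce
  I7: { [T → P id . id] }  — shift
  I8: { [T → P id id .] }  — reduce
  I9: { [P → . / / g], [P → . / T], [P → .], [P → / . / g], [P → / . T], [P → / / . g], [T → . / P n], [T → . P id id], [T → . c], [T → . n n], [T → / . P n] }  — shift, reduce
  I10: { [T → / P . n], [T → P . id id] }  — shift
  I11: { [P → / T .] }  — reduce
  I12: { [T → / P n .] }  — reduce
  I13: { [P → / / g .] }  — reduce

No state contains more than one complete item.

Answer: No reduce-reduce conflicts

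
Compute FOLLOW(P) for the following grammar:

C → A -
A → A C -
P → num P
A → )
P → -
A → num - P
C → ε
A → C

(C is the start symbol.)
{ ')', '-', 'num' }

In P → num P: P is at the end; this adds FOLLOW(P) to itself — nothing new
In A → num - P: P is at the end, add FOLLOW(A)

The FOLLOW sets referred to above (computed the same way, to a fixed point):
  FOLLOW(A) = { ')', '-', 'num' }

Taking the union: FOLLOW(P) = { ')', '-', 'num' }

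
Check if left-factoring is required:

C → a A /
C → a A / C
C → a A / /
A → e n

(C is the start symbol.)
Left-factoring is needed when two productions for the same non-terminal
share a common prefix on the right-hand side.

Productions for C:
  C → a A /
  C → a A / C
  C → a A / /

Found common prefix 'a A /' in productions for C

Answer: Yes, C has productions with common prefix 'a A /'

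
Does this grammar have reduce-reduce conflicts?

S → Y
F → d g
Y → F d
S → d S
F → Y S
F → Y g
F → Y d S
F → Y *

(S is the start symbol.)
Augment with S' → S and build the canonical LR(0) collection (I0 = CLOSURE({[S' → . S]}), then GOTO on every symbol after a dot until no new states appear). It has 13 states:
  I0: { [F → . Y *], [F → . Y S], [F → . Y d S], [F → . Y g], [F → . d g], [S → . Y], [S → . d S], [S' → . S], [Y → . F d] }  — shift
  I1: { [Y → F . d] }  — shift
  I2: { [S' → S .] }  — accept
  I3: { [F → . Y *], [F → . Y S], [F → . Y d S], [F → . Y g], [F → . d g], [F → Y . *], [F → Y . S], [F → Y . d S], [F → Y . g], [S → . Y], [S → . d S], [S → Y .], [Y → . F d] }  — shift, reduce
  I4: { [F → . Y *], [F → . Y S], [F → . Y d S], [F → . Y g], [F → . d g], [F → d . g], [S → . Y], [S → . d S], [S → d . S], [Y → . F d] }  — shift
  I5: { [S → d S .] }  — reduce
  I6: { [F → d g .] }  — reduce
  I7: { [F → Y * .] }  — reduce
  I8: { [F → Y S .] }  — reduce
  I9: { [F → . Y *], [F → . Y S], [F → . Y d S], [F → . Y g], [F → . d g], [F → Y d . S], [F → d . g], [S → . Y], [S → . d S], [S → d . S], [Y → . F d] }  — shift
  I10: { [F → Y g .] }  — reduce
  I11: { [F → Y d S .], [S → d S .] }  — 2 reduces
  I12: { [Y → F d .] }  — reduce

I11 contains complete items [F → Y d S .], [S → d S .] — reduce-reduce conflict.

Answer: Yes — I11: [F → Y d S .] vs [S → d S .]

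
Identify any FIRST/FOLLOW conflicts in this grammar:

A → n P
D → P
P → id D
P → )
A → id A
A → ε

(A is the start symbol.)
No FIRST/FOLLOW conflicts.

A FIRST/FOLLOW conflict occurs when a non-terminal N has a nullable alternative N → β (β ⇒* ε) and another alternative N → α with FIRST(α) ∩ FOLLOW(N) ≠ ∅: on such a lookahead the parser cannot decide between expanding α and letting N vanish via β.

Nullable non-terminals: A.

A: nullable alternative(s) A → ε; FOLLOW(A) = { $ }
  A → n P: FIRST \ {ε} = { 'n' } — disjoint from FOLLOW(A)
  A → id A: FIRST \ {ε} = { 'id' } — disjoint from FOLLOW(A)
  A → ε: FIRST \ {ε} = { } — this is the only nullable alternative, skip

D, P have no nullable alternative, so no FIRST/FOLLOW check is needed there.

No FIRST/FOLLOW conflicts found.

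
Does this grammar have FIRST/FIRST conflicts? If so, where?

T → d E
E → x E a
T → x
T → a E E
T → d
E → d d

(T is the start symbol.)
Productions for T:
  T → d E: FIRST = { 'd' }
  T → x: FIRST = { 'x' }
  T → a E E: FIRST = { 'a' }
  T → d: FIRST = { 'd' }
Productions for E:
  E → x E a: FIRST = { 'x' }
  E → d d: FIRST = { 'd' }

Conflict for T: T → d E and T → d
  Overlap: { 'd' }

Answer: Yes. T → d E / T → d on { 'd' }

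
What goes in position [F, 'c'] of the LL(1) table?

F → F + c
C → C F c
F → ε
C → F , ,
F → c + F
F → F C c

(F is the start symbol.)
F → F + c, F → ε, F → c + F, F → F C c

To find M[F, 'c'], we find productions for F where 'c' is in the predict set (PREDICT(N → α) = (FIRST(α) \ {ε}) ∪ (FOLLOW(N) if α ⇒* ε)).

Relevant sets:
  FIRST(F) = { '+', ',', 'c', ε }
  FIRST(C) = { '+', ',', 'c' }
  FOLLOW(F) = { $, '+', ',', 'c' }

F → F + c: PREDICT = { '+', ',', 'c' }
  'c' is in predict set, so this production goes in M[F, 'c']
F → ε: PREDICT = { $, '+', ',', 'c' }
  'c' is in predict set, so this production goes in M[F, 'c']
F → c + F: PREDICT = { 'c' }
  'c' is in predict set, so this production goes in M[F, 'c']
F → F C c: PREDICT = { '+', ',', 'c' }
  'c' is in predict set, so this production goes in M[F, 'c']

M[F, 'c'] = F → F + c, F → ε, F → c + F, F → F C c  (a multiply-defined cell — the grammar is not LL(1))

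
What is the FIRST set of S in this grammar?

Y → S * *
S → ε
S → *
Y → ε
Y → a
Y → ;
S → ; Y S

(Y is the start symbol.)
To compute FIRST(S), examine every production with S on the left-hand side, reading each right-hand side left to right until a non-nullable symbol is reached.

From S → ε:
  - ε-production, so ε ∈ FIRST(S)
From S → *:
  - '*' is a terminal: add '*' and stop
From S → ; Y S:
  - ';' is a terminal: add ';' and stop

Collecting: FIRST(S) = { '*', ';', ε }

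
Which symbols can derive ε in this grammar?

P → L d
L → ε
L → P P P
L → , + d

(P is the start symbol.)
A non-terminal is nullable if it can derive ε (the empty string): either it has an ε-production, or it has a production whose right-hand side consists entirely of nullable non-terminals.

ε-productions: L → ε
So L is immediately nullable.
No further non-terminal can be added: every production for the remaining non-terminals contains a terminal or a non-nullable non-terminal.
Nullable = { 'L' }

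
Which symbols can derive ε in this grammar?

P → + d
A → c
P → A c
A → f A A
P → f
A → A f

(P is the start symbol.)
A non-terminal is nullable if it can derive ε (the empty string): either it has an ε-production, or it has a production whose right-hand side consists entirely of nullable non-terminals.

There are no ε-productions, so no non-terminal can derive ε.
No non-terminals are nullable.

Answer: None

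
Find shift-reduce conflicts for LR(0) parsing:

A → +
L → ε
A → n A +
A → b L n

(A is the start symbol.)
A shift-reduce conflict occurs when an LR(0) state has both:
  - a complete (reduce) item [A → α .] (dot at the end), and
  - a shift item [B → β . c γ] (dot before a terminal).

Augment with A' → A and build the canonical LR(0) collection (I0 = CLOSURE({[A' → . A]}), then GOTO on every symbol after a dot until no new states appear). It has 9 states:
  I0: { [A → . +], [A → . b L n], [A → . n A +], [A' → . A] }  — shift
  I1: { [A → + .] }  — reduce
  I2: { [A' → A .] }  — accept
  I3: { [A → b . L n], [L → .] }  — reduce
  I4: { [A → . +], [A → . b L n], [A → . n A +], [A → n . A +] }  — shift
  I5: { [A → n A . +] }  — shift
  I6: { [A → n A + .] }  — reduce
  I7: { [A → b L . n] }  — shift
  I8: { [A → b L n .] }  — reduce

No state contains both a complete item and a shift item.

Answer: No shift-reduce conflicts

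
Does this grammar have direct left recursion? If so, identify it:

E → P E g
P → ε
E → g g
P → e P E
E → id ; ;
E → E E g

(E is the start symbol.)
Direct left recursion occurs when N → N α for some non-terminal N (the right-hand side begins with the left-hand side itself).

E → P E g: starts with P
P → ε: starts with ε
E → g g: starts with g
P → e P E: starts with e
E → id ; ;: starts with id
E → E E g: LEFT RECURSIVE (starts with E)

The grammar has direct left recursion on: E.

Answer: Yes, E is left-recursive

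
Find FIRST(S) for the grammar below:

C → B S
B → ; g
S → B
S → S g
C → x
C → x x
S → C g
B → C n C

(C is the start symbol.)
FIRST sets of the other non-terminals involved (by the same procedure, iterated to a fixed point):
  FIRST(B) = { ';', 'x' }
  FIRST(C) = { ';', 'x' }

From S → B:
  - B is a non-terminal: add FIRST(B) \ {ε} = { ';', 'x' }
    B is not nullable, so stop
From S → S g:
  - S is the symbol being defined: contributes nothing new
    S is not nullable, so stop
From S → C g:
  - C is a non-terminal: add FIRST(C) \ {ε} = { ';', 'x' }
    C is not nullable, so stop

Collecting: FIRST(S) = { ';', 'x' }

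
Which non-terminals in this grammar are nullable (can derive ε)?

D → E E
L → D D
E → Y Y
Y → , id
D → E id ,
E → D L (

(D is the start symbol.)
None

A non-terminal is nullable if it can derive ε (the empty string): either it has an ε-production, or it has a production whose right-hand side consists entirely of nullable non-terminals.

There are no ε-productions, so no non-terminal can derive ε.
No non-terminals are nullable.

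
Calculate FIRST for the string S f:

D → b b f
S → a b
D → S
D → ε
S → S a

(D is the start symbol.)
{ 'a' }

FIRST sets of the non-terminals involved (from the grammar, by fixed-point iteration):
  FIRST(S) = { 'a' }

To compute FIRST(S f), process the symbols left to right:
Symbol S is a non-terminal. Add FIRST(S) \ {ε} = { 'a' }
S is not nullable (ε ∉ FIRST(S)), so stop here.
FIRST(S f) = { 'a' }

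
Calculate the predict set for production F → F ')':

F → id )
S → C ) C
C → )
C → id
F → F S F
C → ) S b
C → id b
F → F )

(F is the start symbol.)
PREDICT(F → F ')') = (FIRST(RHS) \ {ε}) ∪ (FOLLOW(F) if ε ∈ FIRST(RHS), i.e. RHS ⇒* ε)
FIRST(F) = { 'id' }
FIRST(F ')') = { 'id' }
ε ∉ FIRST(F ')'), so FOLLOW(F) is not added.
PREDICT(F → F ')') = { 'id' }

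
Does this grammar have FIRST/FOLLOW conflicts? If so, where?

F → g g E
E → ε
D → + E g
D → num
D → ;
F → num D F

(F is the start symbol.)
Nullable non-terminals: E.
E has a nullable alternative but only one production, so nothing to check.

D, F have no nullable alternative, so no FIRST/FOLLOW check is needed there.

No FIRST/FOLLOW conflicts found.

Answer: No FIRST/FOLLOW conflicts.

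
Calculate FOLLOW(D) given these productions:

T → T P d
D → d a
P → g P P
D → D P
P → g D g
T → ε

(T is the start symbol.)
To compute FOLLOW(D), find every occurrence of D on a right-hand side N → α D β: add FIRST(β) \ {ε}, and if β is empty or nullable also add FOLLOW(N). Iterate to a fixed point.

In D → D P: D is followed by P, add FIRST(P) \ {ε} = { 'g' }
In P → g D g: D is followed by g, add FIRST(g) \ {ε} = { 'g' }

Taking the union: FOLLOW(D) = { 'g' }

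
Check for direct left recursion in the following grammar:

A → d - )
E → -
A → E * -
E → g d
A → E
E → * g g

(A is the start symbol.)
No direct left recursion

A → d - ): starts with d
E → -: starts with '-'
A → E * -: starts with E
E → g d: starts with g
A → E: starts with E
E → * g g: starts with '*'

No direct left recursion found.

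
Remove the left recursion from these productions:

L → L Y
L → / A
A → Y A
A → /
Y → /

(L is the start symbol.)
L is directly left-recursive. The standard transformation for
  A → A α₁ | ... | A α_m | β₁ | ... | β_n
is
  A  → β₁ A' | ... | β_n A'
  A' → α₁ A' | ... | α_m A' | ε

L → / A becomes L → / A L'
L → L Y becomes L' → Y L'
Add L' → ε

Productions for other non-terminals are unchanged:
  A → Y A
  A → /
  Y → /

Resulting grammar:
L → / A L'
L' → Y L'
L' → ε
A → Y A
A → /
Y → /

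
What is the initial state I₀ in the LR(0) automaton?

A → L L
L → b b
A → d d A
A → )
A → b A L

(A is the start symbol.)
First, augment the grammar with A' → A
I₀ = CLOSURE({ [A' → . A] }):
  [A' → . A] has the dot before A: add [A → . L L], [A → . d d A], [A → . )], [A → . b A L]
  [A → . L L] has the dot before L: add [L → . b b]
No further items can be added.

I₀ = { [A → . )], [A → . L L], [A → . b A L], [A → . d d A], [A' → . A], [L → . b b] }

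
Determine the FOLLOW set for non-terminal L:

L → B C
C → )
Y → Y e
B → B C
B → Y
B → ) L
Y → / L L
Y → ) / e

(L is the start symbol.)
{ $, ')', '/', 'e' }

L is the start symbol, so $ ∈ FOLLOW(L).
In B → ) L: L is at the end, add FOLLOW(B)
In Y → / L L: L is followed by L, add FIRST(L) \ {ε} = { ')', '/' }
In Y → / L L: L is at the end, add FOLLOW(Y)

The FOLLOW sets referred to above (computed the same way, to a fixed point):
  FOLLOW(B) = { ')' }
  FOLLOW(Y) = { ')', 'e' }

Taking the union: FOLLOW(L) = { $, ')', '/', 'e' }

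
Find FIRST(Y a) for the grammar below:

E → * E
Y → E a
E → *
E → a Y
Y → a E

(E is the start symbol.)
FIRST sets of the non-terminals involved (from the grammar, by fixed-point iteration):
  FIRST(Y) = { '*', 'a' }

To compute FIRST(Y a), process the symbols left to right:
Symbol Y is a non-terminal. Add FIRST(Y) \ {ε} = { '*', 'a' }
Y is not nullable (ε ∉ FIRST(Y)), so stop here.
FIRST(Y a) = { '*', 'a' }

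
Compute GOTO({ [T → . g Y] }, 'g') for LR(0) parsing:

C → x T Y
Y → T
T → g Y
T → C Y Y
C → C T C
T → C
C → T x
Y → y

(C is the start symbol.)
GOTO(I, 'g') = CLOSURE({ [A → αX.β] : [A → α.Xβ] ∈ I, X = 'g' })

Items with dot before 'g', with the dot advanced:
  [T → . g Y] → [T → g . Y]
Closure of the advanced items:
  [T → g . Y] has the dot before Y: add [Y → . T], [Y → . y]
  [Y → . T] has the dot before T: add [T → . g Y], [T → . C Y Y], [T → . C]
  [T → . C Y Y] has the dot before C: add [C → . x T Y], [C → . C T C], [C → . T x]

GOTO = { [C → . C T C], [C → . T x], [C → . x T Y], [T → . C Y Y], [T → . C], [T → . g Y], [T → g . Y], [Y → . T], [Y → . y] }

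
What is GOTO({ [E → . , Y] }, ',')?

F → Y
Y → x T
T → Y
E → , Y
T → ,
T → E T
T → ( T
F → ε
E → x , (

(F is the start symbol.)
GOTO(I, ',') = CLOSURE({ [A → αX.β] : [A → α.Xβ] ∈ I, X = ',' })

Items with dot before ',', with the dot advanced:
  [E → . , Y] → [E → , . Y]
Closure of the advanced items:
  [E → , . Y] has the dot before Y: add [Y → . x T]

GOTO = { [E → , . Y], [Y → . x T] }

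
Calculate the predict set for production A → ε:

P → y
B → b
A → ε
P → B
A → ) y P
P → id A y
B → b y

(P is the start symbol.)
PREDICT(A → ε) = (FIRST(RHS) \ {ε}) ∪ (FOLLOW(A) if ε ∈ FIRST(RHS), i.e. RHS ⇒* ε)
The right-hand side is ε (FIRST(ε) = { ε }), so the predict set is FOLLOW(A) = { 'y' }
PREDICT(A → ε) = { 'y' }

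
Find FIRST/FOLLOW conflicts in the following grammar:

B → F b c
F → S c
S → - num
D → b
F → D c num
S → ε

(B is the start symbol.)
No FIRST/FOLLOW conflicts.

A FIRST/FOLLOW conflict occurs when a non-terminal N has a nullable alternative N → β (β ⇒* ε) and another alternative N → α with FIRST(α) ∩ FOLLOW(N) ≠ ∅: on such a lookahead the parser cannot decide between expanding α and letting N vanish via β.

Nullable non-terminals: S.

S: nullable alternative(s) S → ε; FOLLOW(S) = { 'c' }
  S → - num: FIRST \ {ε} = { '-' } — disjoint from FOLLOW(S)
  S → ε: FIRST \ {ε} = { } — this is the only nullable alternative, skip

B, D, F have no nullable alternative, so no FIRST/FOLLOW check is needed there.

No FIRST/FOLLOW conflicts found.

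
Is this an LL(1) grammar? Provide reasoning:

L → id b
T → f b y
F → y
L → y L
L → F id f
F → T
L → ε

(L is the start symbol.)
Relevant sets:
  FIRST(F) = { 'f', 'y' }
  FIRST(T) = { 'f' }
  FOLLOW(L) = { $ }

For L:
  PREDICT(L → id b) = { 'id' }
  PREDICT(L → y L) = { 'y' }
  PREDICT(L → F id f) = { 'f', 'y' }
  PREDICT(L → ε) = { $ }
For F:
  PREDICT(F → y) = { 'y' }
  PREDICT(F → T) = { 'f' }
T has a single production, so nothing to check there.

Conflict found: Predict set conflict for L: { 'y' }
The grammar is NOT LL(1).

Answer: No. Predict set conflict for L: { 'y' }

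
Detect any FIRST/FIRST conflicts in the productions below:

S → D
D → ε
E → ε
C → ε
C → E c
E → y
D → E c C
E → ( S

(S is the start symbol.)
FIRST sets of the non-terminals at (or reachable through a nullable prefix from) the front of some alternative:
  FIRST(E) = { '(', 'y', ε }

Productions for D:
  D → ε: FIRST = { ε }
  D → E c C: FIRST = { '(', 'c', 'y' }
Productions for E:
  E → ε: FIRST = { ε }
  E → y: FIRST = { 'y' }
  E → ( S: FIRST = { '(' }
Productions for C:
  C → ε: FIRST = { ε }
  C → E c: FIRST = { '(', 'c', 'y' }
S has only one production, so no FIRST/FIRST conflict is possible there.

All alternatives of each non-terminal have pairwise disjoint FIRST sets.

Answer: No FIRST/FIRST conflicts.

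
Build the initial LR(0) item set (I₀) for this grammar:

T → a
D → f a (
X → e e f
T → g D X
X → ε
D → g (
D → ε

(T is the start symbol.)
First, augment the grammar with T' → T
I₀ = CLOSURE({ [T' → . T] }):
  [T' → . T] has the dot before T: add [T → . a], [T → . g D X]
No further items can be added.

I₀ = { [T → . a], [T → . g D X], [T' → . T] }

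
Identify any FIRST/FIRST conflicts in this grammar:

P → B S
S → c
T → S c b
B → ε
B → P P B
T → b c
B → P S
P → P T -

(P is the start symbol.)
Yes. P → B S / P → P T '-' on { 'c' }; B → P P B / B → P S on { 'c' }

FIRST sets of the non-terminals at (or reachable through a nullable prefix from) the front of some alternative:
  FIRST(B) = { 'c', ε }
  FIRST(S) = { 'c' }
  FIRST(P) = { 'c' }

Productions for P:
  P → B S: FIRST = { 'c' }
  P → P T -: FIRST = { 'c' }
Productions for T:
  T → S c b: FIRST = { 'c' }
  T → b c: FIRST = { 'b' }
Productions for B:
  B → ε: FIRST = { ε }
  B → P P B: FIRST = { 'c' }
  B → P S: FIRST = { 'c' }
S has only one production, so no FIRST/FIRST conflict is possible there.

Conflict for P: P → B S and P → P T -
  Overlap: { 'c' }
Conflict for B: B → P P B and B → P S
  Overlap: { 'c' }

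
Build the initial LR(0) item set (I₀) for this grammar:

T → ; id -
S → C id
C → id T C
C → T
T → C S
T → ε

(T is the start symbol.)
{ [C → . T], [C → . id T C], [T → . ; id -], [T → . C S], [T → .], [T' → . T] }

First, augment the grammar with T' → T
I₀ = CLOSURE({ [T' → . T] }):
  [T' → . T] has the dot before T: add [T → . ; id -], [T → . C S], [T → .]
  [T → . C S] has the dot before C: add [C → . id T C], [C → . T]
No further items can be added.

I₀ = { [C → . T], [C → . id T C], [T → . ; id -], [T → . C S], [T → .], [T' → . T] }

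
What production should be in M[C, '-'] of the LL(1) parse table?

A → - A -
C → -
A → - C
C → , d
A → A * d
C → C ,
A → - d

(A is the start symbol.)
C → -, C → C ,

To find M[C, '-'], we find productions for C where '-' is in the predict set (PREDICT(N → α) = (FIRST(α) \ {ε}) ∪ (FOLLOW(N) if α ⇒* ε)).

Relevant sets:
  FIRST(C) = { ',', '-' }

C → -: PREDICT = { '-' }
  '-' is in predict set, so this production goes in M[C, '-']
C → , d: PREDICT = { ',' }
C → C ,: PREDICT = { ',', '-' }
  '-' is in predict set, so this production goes in M[C, '-']

M[C, '-'] = C → -, C → C ,  (a multiply-defined cell — the grammar is not LL(1))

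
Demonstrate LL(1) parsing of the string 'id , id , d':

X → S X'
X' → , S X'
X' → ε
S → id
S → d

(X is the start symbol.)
LL(1) parsing maintains a stack (initially the start symbol over $) and the input. At each step: if the stack top is a terminal, match it against the current input token; if it is a non-terminal N, replace it with the RHS of M[N, lookahead] (the unique production whose predict set contains the lookahead).

Stack is shown with the top on the left.

Stack     Input          Action
-------------------------------
X $       id , id , d $  output X → S X'
S X' $    id , id , d $  output S → id
id X' $   id , id , d $  match 'id'
X' $      , id , d $     output X' → , S X'
, S X' $  , id , d $     match ','
S X' $    id , d $       output S → id
id X' $   id , d $       match 'id'
X' $      , d $          output X' → , S X'
, S X' $  , d $          match ','
S X' $    d $            output S → d
d X' $    d $            match 'd'
X' $      $              output X' → ε
$         $              accept

The string is accepted.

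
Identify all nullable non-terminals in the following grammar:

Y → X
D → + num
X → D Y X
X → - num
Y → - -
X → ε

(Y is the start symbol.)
{ 'X', 'Y' }

ε-productions: X → ε
So X is immediately nullable.
Y → X: every symbol on the right is nullable, so Y is nullable too.
No further non-terminal can be added: every production for the remaining non-terminals contains a terminal or a non-nullable non-terminal.
Nullable = { 'X', 'Y' }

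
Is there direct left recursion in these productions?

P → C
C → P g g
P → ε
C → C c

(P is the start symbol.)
Direct left recursion occurs when N → N α for some non-terminal N (the right-hand side begins with the left-hand side itself).

P → C: starts with C
C → P g g: starts with P
P → ε: starts with ε
C → C c: LEFT RECURSIVE (starts with C)

The grammar has direct left recursion on: C.

Answer: Yes, C is left-recursive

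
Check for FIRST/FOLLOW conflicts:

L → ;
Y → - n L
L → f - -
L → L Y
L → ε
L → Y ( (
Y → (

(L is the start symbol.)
Yes. L → L Y with FOLLOW(L) on { '(', '-' }; L → Y '(' '(' with FOLLOW(L) on { '(', '-' }

Nullable non-terminals: L.
FIRST sets used below: FIRST(L) = { '(', '-', ';', 'f', ε }, FIRST(Y) = { '(', '-' }

L: nullable alternative(s) L → ε; FOLLOW(L) = { $, '(', '-' }
  L → ;: FIRST \ {ε} = { ';' } — disjoint from FOLLOW(L)
  L → f - -: FIRST \ {ε} = { 'f' } — disjoint from FOLLOW(L)
  L → L Y: FIRST \ {ε} = { '(', '-', ';', 'f' } — overlaps FOLLOW(L) on { '(', '-' }: CONFLICT
  L → ε: FIRST \ {ε} = { } — this is the only nullable alternative, skip
  L → Y ( (: FIRST \ {ε} = { '(', '-' } — overlaps FOLLOW(L) on { '(', '-' }: CONFLICT

Y has no nullable alternative, so no FIRST/FOLLOW check is needed there.

So the grammar has 2 FIRST/FOLLOW conflicts (marked CONFLICT above).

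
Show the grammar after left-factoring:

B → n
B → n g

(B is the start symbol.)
B → n B'
B' → ε
B' → g

Left-factoring transforms A → αβ₁ | αβ₂ into A → αA' and A' → β₁ | β₂
(α is the longest common prefix among the alternatives). Repeat until
no nonterminal has two alternatives with a common prefix.

Round 1: B has alternatives sharing prefix 'n'. Introduce B': B → n B'
  Add: B' → ε
  Add: B' → g

No remaining common prefixes — done.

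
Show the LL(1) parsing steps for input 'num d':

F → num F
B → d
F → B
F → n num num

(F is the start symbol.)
Stack is shown with the top on the left.

Stack    Input    Action
------------------------
F $      num d $  output F → num F
num F $  num d $  match 'num'
F $      d $      output F → B
B $      d $      output B → d
d $      d $      match 'd'
$        $        accept

The string is accepted.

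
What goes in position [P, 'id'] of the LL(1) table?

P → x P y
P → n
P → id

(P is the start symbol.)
P → id

To find M[P, 'id'], we find productions for P where 'id' is in the predict set (PREDICT(N → α) = (FIRST(α) \ {ε}) ∪ (FOLLOW(N) if α ⇒* ε)).

P → x P y: PREDICT = { 'x' }
P → n: PREDICT = { 'n' }
P → id: PREDICT = { 'id' }
  'id' is in predict set, so this production goes in M[P, 'id']

M[P, 'id'] = P → id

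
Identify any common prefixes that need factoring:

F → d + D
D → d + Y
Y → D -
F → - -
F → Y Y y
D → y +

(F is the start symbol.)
No, left-factoring is not needed

Left-factoring is needed when two productions for the same non-terminal
share a common prefix on the right-hand side.

Productions for F:
  F → d + D
  F → - -
  F → Y Y y
Productions for D:
  D → d + Y
  D → y +

No common prefixes found.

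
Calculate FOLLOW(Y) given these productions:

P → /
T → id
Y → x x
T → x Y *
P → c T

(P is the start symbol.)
In T → x Y *: Y is followed by '*', add FIRST('*') \ {ε} = { '*' }

Taking the union: FOLLOW(Y) = { '*' }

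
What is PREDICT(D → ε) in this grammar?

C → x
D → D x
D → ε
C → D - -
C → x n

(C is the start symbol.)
PREDICT(D → ε) = (FIRST(RHS) \ {ε}) ∪ (FOLLOW(D) if ε ∈ FIRST(RHS), i.e. RHS ⇒* ε)
The right-hand side is ε (FIRST(ε) = { ε }), so the predict set is FOLLOW(D) = { '-', 'x' }
PREDICT(D → ε) = { '-', 'x' }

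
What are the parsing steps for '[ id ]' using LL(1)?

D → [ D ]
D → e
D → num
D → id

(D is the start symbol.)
Stack is shown with the top on the left.

Stack    Input     Action
-------------------------
D $      [ id ] $  output D → [ D ]
[ D ] $  [ id ] $  match '['
D ] $    id ] $    output D → id
id ] $   id ] $    match 'id'
] $      ] $       match ']'
$        $         accept

The string is accepted.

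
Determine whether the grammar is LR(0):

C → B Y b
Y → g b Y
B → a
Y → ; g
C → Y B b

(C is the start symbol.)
A grammar is LR(0) if no state in the canonical LR(0) collection has:
  - both a shift item (dot before a terminal) and a complete item (shift-reduce conflict), or
  - two or more complete items (reduce-reduce conflict; the accept item [C' → C .] counts as a complete item here).

Augment with C' → C and build the canonical LR(0) collection (I0 = CLOSURE({[C' → . C]}), then GOTO on every symbol after a dot until no new states appear). It has 14 states:
  I0: { [B → . a], [C → . B Y b], [C → . Y B b], [C' → . C], [Y → . ; g], [Y → . g b Y] }  — shift
  I1: { [Y → ; . g] }  — shift
  I2: { [C → B . Y b], [Y → . ; g], [Y → . g b Y] }  — shift
  I3: { [C' → C .] }  — accept
  I4: { [B → . a], [C → Y . B b] }  — shift
  I5: { [B → a .] }  — reduce
  I6: { [Y → g . b Y] }  — shift
  I7: { [Y → . ; g], [Y → . g b Y], [Y → g b . Y] }  — shift
  I8: { [Y → g b Y .] }  — reduce
  I9: { [C → Y B . b] }  — shift
  I10: { [C → Y B b .] }  — reduce
  I11: { [C → B Y . b] }  — shift
  I12: { [C → B Y b .] }  — reduce
  I13: { [Y → ; g .] }  — reduce

Every state is either a pure shift/goto state or contains exactly one complete item and nothing to shift — no conflicts. The grammar is LR(0).

Answer: Yes, the grammar is LR(0)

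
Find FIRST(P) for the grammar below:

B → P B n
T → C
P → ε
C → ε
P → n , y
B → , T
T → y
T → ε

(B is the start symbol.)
{ 'n', ε }

From P → ε:
  - ε-production, so ε ∈ FIRST(P)
From P → n , y:
  - n is a terminal: add 'n' and stop

Collecting: FIRST(P) = { 'n', ε }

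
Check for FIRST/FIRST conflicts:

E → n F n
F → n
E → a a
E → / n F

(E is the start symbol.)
A FIRST/FIRST conflict occurs when two productions N → α and N → β for the same non-terminal have FIRST(α) ∩ FIRST(β) ≠ ∅ (with ε ∈ FIRST of a nullable right-hand side, so two nullable alternatives also conflict).

Productions for E:
  E → n F n: FIRST = { 'n' }
  E → a a: FIRST = { 'a' }
  E → / n F: FIRST = { '/' }
F has only one production, so no FIRST/FIRST conflict is possible there.

All alternatives of each non-terminal have pairwise disjoint FIRST sets.

Answer: No FIRST/FIRST conflicts.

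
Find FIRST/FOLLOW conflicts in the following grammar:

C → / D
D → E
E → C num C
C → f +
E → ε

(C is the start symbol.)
Nullable non-terminals: D, E.
FIRST sets used below: FIRST(C) = { '/', 'f' }
D has a nullable alternative but only one production, so nothing to check.

E: nullable alternative(s) E → ε; FOLLOW(E) = { $, 'num' }
  E → C num C: FIRST \ {ε} = { '/', 'f' } — disjoint from FOLLOW(E)
  E → ε: FIRST \ {ε} = { } — this is the only nullable alternative, skip

C has no nullable alternative, so no FIRST/FOLLOW check is needed there.

No FIRST/FOLLOW conflicts found.

Answer: No FIRST/FOLLOW conflicts.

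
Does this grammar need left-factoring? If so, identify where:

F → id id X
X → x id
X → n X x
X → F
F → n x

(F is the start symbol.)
No, left-factoring is not needed

Left-factoring is needed when two productions for the same non-terminal
share a common prefix on the right-hand side.

Productions for F:
  F → id id X
  F → n x
Productions for X:
  X → x id
  X → n X x
  X → F

No common prefixes found.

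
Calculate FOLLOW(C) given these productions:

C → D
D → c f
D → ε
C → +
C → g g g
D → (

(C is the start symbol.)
C is the start symbol, so $ ∈ FOLLOW(C).
C does not occur on any right-hand side.

Taking the union: FOLLOW(C) = { $ }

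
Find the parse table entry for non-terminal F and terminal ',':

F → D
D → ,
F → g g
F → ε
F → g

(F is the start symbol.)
To find M[F, ','], we find productions for F where ',' is in the predict set (PREDICT(N → α) = (FIRST(α) \ {ε}) ∪ (FOLLOW(N) if α ⇒* ε)).

Relevant sets:
  FIRST(D) = { ',' }
  FOLLOW(F) = { $ }

F → D: PREDICT = { ',' }
  ',' is in predict set, so this production goes in M[F, ',']
F → g g: PREDICT = { 'g' }
F → ε: PREDICT = { $ }
F → g: PREDICT = { 'g' }

M[F, ','] = F → D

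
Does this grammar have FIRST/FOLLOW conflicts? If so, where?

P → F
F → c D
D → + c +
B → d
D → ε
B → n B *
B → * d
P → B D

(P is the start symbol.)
No FIRST/FOLLOW conflicts.

A FIRST/FOLLOW conflict occurs when a non-terminal N has a nullable alternative N → β (β ⇒* ε) and another alternative N → α with FIRST(α) ∩ FOLLOW(N) ≠ ∅: on such a lookahead the parser cannot decide between expanding α and letting N vanish via β.

Nullable non-terminals: D.

D: nullable alternative(s) D → ε; FOLLOW(D) = { $ }
  D → + c +: FIRST \ {ε} = { '+' } — disjoint from FOLLOW(D)
  D → ε: FIRST \ {ε} = { } — this is the only nullable alternative, skip

B, F, P have no nullable alternative, so no FIRST/FOLLOW check is needed there.

No FIRST/FOLLOW conflicts found.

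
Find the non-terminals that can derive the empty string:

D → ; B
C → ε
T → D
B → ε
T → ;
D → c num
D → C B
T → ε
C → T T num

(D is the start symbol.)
A non-terminal is nullable if it can derive ε (the empty string): either it has an ε-production, or it has a production whose right-hand side consists entirely of nullable non-terminals.

ε-productions: C → ε, B → ε, T → ε
So C, B, T are immediately nullable.
D → C B: every symbol on the right is nullable, so D is nullable too.
Every non-terminal is now nullable.
Nullable = { 'B', 'C', 'D', 'T' }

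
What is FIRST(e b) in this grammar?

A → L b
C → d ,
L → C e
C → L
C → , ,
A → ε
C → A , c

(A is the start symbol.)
{ 'e' }

To compute FIRST(e b), process the symbols left to right:
Symbol e is a terminal. Add 'e' and stop.
FIRST(e b) = { 'e' }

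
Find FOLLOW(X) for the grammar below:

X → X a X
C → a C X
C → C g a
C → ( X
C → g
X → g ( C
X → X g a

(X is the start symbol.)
To compute FOLLOW(X), find every occurrence of X on a right-hand side N → α X β: add FIRST(β) \ {ε}, and if β is empty or nullable also add FOLLOW(N). Iterate to a fixed point.

X is the start symbol, so $ ∈ FOLLOW(X).
In X → X a X: X is followed by a X, add FIRST(a X) \ {ε} = { 'a' }
In X → X a X: X is at the end; this adds FOLLOW(X) to itself — nothing new
In C → a C X: X is at the end, add FOLLOW(C)
In C → ( X: X is at the end, add FOLLOW(C)
In X → X g a: X is followed by g a, add FIRST(g a) \ {ε} = { 'g' }

The FOLLOW sets referred to above (computed the same way, to a fixed point):
  FOLLOW(C) = { $, 'a', 'g' }

Taking the union: FOLLOW(X) = { $, 'a', 'g' }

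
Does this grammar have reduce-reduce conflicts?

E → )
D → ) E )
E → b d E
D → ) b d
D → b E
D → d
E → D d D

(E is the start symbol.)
A reduce-reduce conflict occurs when an LR(0) state has two complete items [A → α .] and [B → β .] — both call for a reduction, and with no lookahead the parser cannot choose between them.

Augment with E' → E and build the canonical LR(0) collection (I0 = CLOSURE({[E' → . E]}), then GOTO on every symbol after a dot until no new states appear). It has 17 states:
  I0: { [D → . ) E )], [D → . ) b d], [D → . b E], [D → . d], [E → . )], [E → . D d D], [E → . b d E], [E' → . E] }  — shift
  I1: { [D → ) . E )], [D → ) . b d], [D → . ) E )], [D → . ) b d], [D → . b E], [D → . d], [E → ) .], [E → . )], [E → . D d D], [E → . b d E] }  — shift, reduce
  I2: { [E → D . d D] }  — shift
  I3: { [E' → E .] }  — accept
  I4: { [D → . ) E )], [D → . ) b d], [D → . b E], [D → . d], [D → b . E], [E → . )], [E → . D d D], [E → . b d E], [E → b . d E] }  — shift
  I5: { [D → d .] }  — reduce
  I6: { [D → b E .] }  — reduce
  I7: { [D → . ) E )], [D → . ) b d], [D → . b E], [D → . d], [D → d .], [E → . )], [E → . D d D], [E → . b d E], [E → b d . E] }  — shift, reduce
  I8: { [E → b d E .] }  — reduce
  I9: { [D → . ) E )], [D → . ) b d], [D → . b E], [D → . d], [E → D d . D] }  — shift
  I10: { [D → ) . E )], [D → ) . b d], [D → . ) E )], [D → . ) b d], [D → . b E], [D → . d], [E → . )], [E → . D d D], [E → . b d E] }  — shift
  I11: { [E → D d D .] }  — reduce
  I12: { [D → . ) E )], [D → . ) b d], [D → . b E], [D → . d], [D → b . E], [E → . )], [E → . D d D], [E → . b d E] }  — shift
  I13: { [D → ) E . )] }  — shift
  I14: { [D → ) b . d], [D → . ) E )], [D → . ) b d], [D → . b E], [D → . d], [D → b . E], [E → . )], [E → . D d D], [E → . b d E], [E → b . d E] }  — shift
  I15: { [D → ) b d .], [D → . ) E )], [D → . ) b d], [D → . b E], [D → . d], [D → d .], [E → . )], [E → . D d D], [E → . b d E], [E → b d . E] }  — shift, 2 reduces
  I16: { [D → ) E ) .] }  — reduce

I15 contains complete items [D → ) b d .], [D → d .] — reduce-reduce conflict.

Answer: Yes — I15: [D → ) b d .] vs [D → d .]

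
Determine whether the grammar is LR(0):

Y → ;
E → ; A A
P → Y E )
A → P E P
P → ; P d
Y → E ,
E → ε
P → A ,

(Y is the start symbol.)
A grammar is LR(0) if no state in the canonical LR(0) collection has:
  - both a shift item (dot before a terminal) and a complete item (shift-reduce conflict), or
  - two or more complete items (reduce-reduce conflict; the accept item [Y' → Y .] counts as a complete item here).

Augment with Y' → Y and build the canonical LR(0) collection (I0 = CLOSURE({[Y' → . Y]}), then GOTO on every symbol after a dot until no new states appear). It has 19 states:
  I0: { [E → . ; A A], [E → .], [Y → . ;], [Y → . E ,], [Y' → . Y] }  — shift, reduce
  I1: { [A → . P E P], [E → . ; A A], [E → .], [E → ; . A A], [P → . ; P d], [P → . A ,], [P → . Y E )], [Y → . ;], [Y → . E ,], [Y → ; .] }  — shift, 2 reduces
  I2: { [Y → E . ,] }  — shift
  I3: { [Y' → Y .] }  — accept
  I4: { [Y → E , .] }  — reduce
  I5: { [A → . P E P], [E → . ; A A], [E → .], [E → ; . A A], [P → . ; P d], [P → . A ,], [P → . Y E )], [P → ; . P d], [Y → . ;], [Y → . E ,], [Y → ; .] }  — shift, 2 reduces
  I6: { [A → . P E P], [E → . ; A A], [E → .], [E → ; A . A], [P → . ; P d], [P → . A ,], [P → . Y E )], [P → A . ,], [Y → . ;], [Y → . E ,] }  — shift, reduce
  I7: { [A → P . E P], [E → . ; A A], [E → .] }  — shift, reduce
  I8: { [E → . ; A A], [E → .], [P → Y . E )] }  — shift, reduce
  I9: { [A → . P E P], [E → . ; A A], [E → .], [E → ; . A A], [P → . ; P d], [P → . A ,], [P → . Y E )], [Y → . ;], [Y → . E ,] }  — shift, reduce
  I10: { [P → Y E . )] }  — shift
  I11: { [P → Y E ) .] }  — reduce
  I12: { [A → . P E P], [A → P E . P], [E → . ; A A], [E → .], [P → . ; P d], [P → . A ,], [P → . Y E )], [Y → . ;], [Y → . E ,] }  — shift, reduce
  I13: { [P → A . ,] }  — shift
  I14: { [A → P . E P], [A → P E P .], [E → . ; A A], [E → .] }  — shift, 2 reduces
  I15: { [P → A , .] }  — reduce
  I16: { [E → ; A A .], [P → A . ,] }  — shift, reduce
  I17: { [A → P . E P], [E → . ; A A], [E → .], [P → ; P . d] }  — shift, reduce
  I18: { [P → ; P d .] }  — reduce

Conflict in state I0:
  Shift-reduce conflict between [E → .] and [E → . ; A A]
So the grammar is NOT LR(0).

Answer: No. Shift-reduce conflict between [E → .] and [E → . ; A A]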